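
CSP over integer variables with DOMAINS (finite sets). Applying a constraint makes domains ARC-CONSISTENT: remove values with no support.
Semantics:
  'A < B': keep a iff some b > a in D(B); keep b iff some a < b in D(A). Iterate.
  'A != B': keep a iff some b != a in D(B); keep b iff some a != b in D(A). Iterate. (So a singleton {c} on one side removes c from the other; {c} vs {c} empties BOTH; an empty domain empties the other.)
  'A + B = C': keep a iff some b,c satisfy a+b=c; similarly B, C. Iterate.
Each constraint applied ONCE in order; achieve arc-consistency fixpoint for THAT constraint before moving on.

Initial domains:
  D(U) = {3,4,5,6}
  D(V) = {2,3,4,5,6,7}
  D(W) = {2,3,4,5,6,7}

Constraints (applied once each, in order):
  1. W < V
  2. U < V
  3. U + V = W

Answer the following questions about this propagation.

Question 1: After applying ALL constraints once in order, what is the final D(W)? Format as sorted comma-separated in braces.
Answer: {}

Derivation:
Constraint 1 (W < V) on D(W)={2,3,4,5,6,7} D(V)={2,3,4,5,6,7}: W {2,3,4,5,6,7}->{2,3,4,5,6}; V {2,3,4,5,6,7}->{3,4,5,6,7}
Constraint 2 (U < V) on D(U)={3,4,5,6} D(V)={3,4,5,6,7}: V {3,4,5,6,7}->{4,5,6,7}
Constraint 3 (U + V = W) on D(U)={3,4,5,6} D(V)={4,5,6,7} D(W)={2,3,4,5,6}: U {3,4,5,6}->{}; V {4,5,6,7}->{}; W {2,3,4,5,6}->{}
So after all 3 constraints: D(W) = {}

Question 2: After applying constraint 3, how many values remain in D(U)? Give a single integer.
Answer: 0

Derivation:
Constraint 1 (W < V) on D(W)={2,3,4,5,6,7} D(V)={2,3,4,5,6,7}: W {2,3,4,5,6,7}->{2,3,4,5,6}; V {2,3,4,5,6,7}->{3,4,5,6,7}
Constraint 2 (U < V) on D(U)={3,4,5,6} D(V)={3,4,5,6,7}: V {3,4,5,6,7}->{4,5,6,7}
Constraint 3 (U + V = W) on D(U)={3,4,5,6} D(V)={4,5,6,7} D(W)={2,3,4,5,6}: U {3,4,5,6}->{}; V {4,5,6,7}->{}; W {2,3,4,5,6}->{}
So after constraint 3: D(U)={}, size = 0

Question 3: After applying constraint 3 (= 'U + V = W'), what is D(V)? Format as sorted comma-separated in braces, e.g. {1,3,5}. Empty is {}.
Answer: {}

Derivation:
Constraint 1 (W < V) on D(W)={2,3,4,5,6,7} D(V)={2,3,4,5,6,7}: W {2,3,4,5,6,7}->{2,3,4,5,6}; V {2,3,4,5,6,7}->{3,4,5,6,7}
Constraint 2 (U < V) on D(U)={3,4,5,6} D(V)={3,4,5,6,7}: V {3,4,5,6,7}->{4,5,6,7}
Constraint 3 (U + V = W) on D(U)={3,4,5,6} D(V)={4,5,6,7} D(W)={2,3,4,5,6}: U {3,4,5,6}->{}; V {4,5,6,7}->{}; W {2,3,4,5,6}->{}
So after constraint 3: D(V) = {}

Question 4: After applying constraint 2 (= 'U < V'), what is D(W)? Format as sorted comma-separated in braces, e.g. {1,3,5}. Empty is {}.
Answer: {2,3,4,5,6}

Derivation:
Constraint 1 (W < V) on D(W)={2,3,4,5,6,7} D(V)={2,3,4,5,6,7}: W {2,3,4,5,6,7}->{2,3,4,5,6}; V {2,3,4,5,6,7}->{3,4,5,6,7}
Constraint 2 (U < V) on D(U)={3,4,5,6} D(V)={3,4,5,6,7}: V {3,4,5,6,7}->{4,5,6,7}
So after constraint 2: D(W) = {2,3,4,5,6}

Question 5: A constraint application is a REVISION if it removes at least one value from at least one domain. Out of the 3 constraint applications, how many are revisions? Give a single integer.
Constraint 1 (W < V) on D(W)={2,3,4,5,6,7} D(V)={2,3,4,5,6,7}: W {2,3,4,5,6,7}->{2,3,4,5,6}; V {2,3,4,5,6,7}->{3,4,5,6,7} => REVISION
Constraint 2 (U < V) on D(U)={3,4,5,6} D(V)={3,4,5,6,7}: V {3,4,5,6,7}->{4,5,6,7} => REVISION
Constraint 3 (U + V = W) on D(U)={3,4,5,6} D(V)={4,5,6,7} D(W)={2,3,4,5,6}: U {3,4,5,6}->{}; V {4,5,6,7}->{}; W {2,3,4,5,6}->{} => REVISION
Total revisions = 3

Answer: 3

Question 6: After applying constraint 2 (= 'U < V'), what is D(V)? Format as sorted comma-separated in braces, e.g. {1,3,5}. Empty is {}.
Answer: {4,5,6,7}

Derivation:
Constraint 1 (W < V) on D(W)={2,3,4,5,6,7} D(V)={2,3,4,5,6,7}: W {2,3,4,5,6,7}->{2,3,4,5,6}; V {2,3,4,5,6,7}->{3,4,5,6,7}
Constraint 2 (U < V) on D(U)={3,4,5,6} D(V)={3,4,5,6,7}: V {3,4,5,6,7}->{4,5,6,7}
So after constraint 2: D(V) = {4,5,6,7}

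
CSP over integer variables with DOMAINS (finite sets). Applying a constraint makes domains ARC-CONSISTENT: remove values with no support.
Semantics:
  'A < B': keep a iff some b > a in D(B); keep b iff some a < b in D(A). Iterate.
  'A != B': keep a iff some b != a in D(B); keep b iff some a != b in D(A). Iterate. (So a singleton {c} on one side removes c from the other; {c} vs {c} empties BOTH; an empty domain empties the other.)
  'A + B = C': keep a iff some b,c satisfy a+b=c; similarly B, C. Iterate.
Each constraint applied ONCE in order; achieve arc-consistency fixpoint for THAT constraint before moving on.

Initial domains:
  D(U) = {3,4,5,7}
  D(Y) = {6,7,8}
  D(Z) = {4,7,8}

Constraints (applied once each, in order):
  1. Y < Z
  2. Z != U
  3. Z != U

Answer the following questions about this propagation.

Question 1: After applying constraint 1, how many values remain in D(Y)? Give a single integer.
Answer: 2

Derivation:
Constraint 1 (Y < Z) on D(Y)={6,7,8} D(Z)={4,7,8}: Y {6,7,8}->{6,7}; Z {4,7,8}->{7,8}
So after constraint 1: D(Y)={6,7}, size = 2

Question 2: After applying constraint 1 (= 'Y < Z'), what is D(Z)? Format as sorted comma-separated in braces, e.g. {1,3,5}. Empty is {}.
Constraint 1 (Y < Z) on D(Y)={6,7,8} D(Z)={4,7,8}: Y {6,7,8}->{6,7}; Z {4,7,8}->{7,8}
So after constraint 1: D(Z) = {7,8}

Answer: {7,8}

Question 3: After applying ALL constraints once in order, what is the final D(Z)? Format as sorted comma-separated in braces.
Answer: {7,8}

Derivation:
Constraint 1 (Y < Z) on D(Y)={6,7,8} D(Z)={4,7,8}: Y {6,7,8}->{6,7}; Z {4,7,8}->{7,8}
Constraint 2 (Z != U) on D(Z)={7,8} D(U)={3,4,5,7}: no change
Constraint 3 (Z != U) on D(Z)={7,8} D(U)={3,4,5,7}: no change
So after all 3 constraints: D(Z) = {7,8}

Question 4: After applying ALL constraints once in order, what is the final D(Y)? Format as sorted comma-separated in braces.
Constraint 1 (Y < Z) on D(Y)={6,7,8} D(Z)={4,7,8}: Y {6,7,8}->{6,7}; Z {4,7,8}->{7,8}
Constraint 2 (Z != U) on D(Z)={7,8} D(U)={3,4,5,7}: no change
Constraint 3 (Z != U) on D(Z)={7,8} D(U)={3,4,5,7}: no change
So after all 3 constraints: D(Y) = {6,7}

Answer: {6,7}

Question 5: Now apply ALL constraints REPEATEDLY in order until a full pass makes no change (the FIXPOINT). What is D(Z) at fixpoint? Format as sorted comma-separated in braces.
pass 0 (initial): D(Z)={4,7,8}
pass 1: Y {6,7,8}->{6,7}; Z {4,7,8}->{7,8}
pass 2: no change
Fixpoint after 2 passes: D(Z) = {7,8}

Answer: {7,8}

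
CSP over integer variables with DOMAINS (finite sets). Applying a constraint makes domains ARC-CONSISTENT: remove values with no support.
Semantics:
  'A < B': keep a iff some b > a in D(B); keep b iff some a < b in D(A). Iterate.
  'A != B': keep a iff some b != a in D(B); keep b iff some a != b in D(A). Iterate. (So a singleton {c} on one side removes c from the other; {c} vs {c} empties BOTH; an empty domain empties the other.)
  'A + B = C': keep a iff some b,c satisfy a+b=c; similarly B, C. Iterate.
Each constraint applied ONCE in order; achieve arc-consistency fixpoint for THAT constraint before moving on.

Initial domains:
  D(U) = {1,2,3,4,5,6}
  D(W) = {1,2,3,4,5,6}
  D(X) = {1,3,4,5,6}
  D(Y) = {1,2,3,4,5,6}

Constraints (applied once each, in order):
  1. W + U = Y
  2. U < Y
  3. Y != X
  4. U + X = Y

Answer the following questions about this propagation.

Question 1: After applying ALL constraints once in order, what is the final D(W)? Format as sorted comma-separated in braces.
Constraint 1 (W + U = Y) on D(W)={1,2,3,4,5,6} D(U)={1,2,3,4,5,6} D(Y)={1,2,3,4,5,6}: W {1,2,3,4,5,6}->{1,2,3,4,5}; U {1,2,3,4,5,6}->{1,2,3,4,5}; Y {1,2,3,4,5,6}->{2,3,4,5,6}
Constraint 2 (U < Y) on D(U)={1,2,3,4,5} D(Y)={2,3,4,5,6}: no change
Constraint 3 (Y != X) on D(Y)={2,3,4,5,6} D(X)={1,3,4,5,6}: no change
Constraint 4 (U + X = Y) on D(U)={1,2,3,4,5} D(X)={1,3,4,5,6} D(Y)={2,3,4,5,6}: X {1,3,4,5,6}->{1,3,4,5}
So after all 4 constraints: D(W) = {1,2,3,4,5}

Answer: {1,2,3,4,5}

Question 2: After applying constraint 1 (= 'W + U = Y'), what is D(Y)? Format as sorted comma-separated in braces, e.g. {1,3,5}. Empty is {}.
Answer: {2,3,4,5,6}

Derivation:
Constraint 1 (W + U = Y) on D(W)={1,2,3,4,5,6} D(U)={1,2,3,4,5,6} D(Y)={1,2,3,4,5,6}: W {1,2,3,4,5,6}->{1,2,3,4,5}; U {1,2,3,4,5,6}->{1,2,3,4,5}; Y {1,2,3,4,5,6}->{2,3,4,5,6}
So after constraint 1: D(Y) = {2,3,4,5,6}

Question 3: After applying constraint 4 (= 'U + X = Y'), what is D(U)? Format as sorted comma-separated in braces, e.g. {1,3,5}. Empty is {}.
Answer: {1,2,3,4,5}

Derivation:
Constraint 1 (W + U = Y) on D(W)={1,2,3,4,5,6} D(U)={1,2,3,4,5,6} D(Y)={1,2,3,4,5,6}: W {1,2,3,4,5,6}->{1,2,3,4,5}; U {1,2,3,4,5,6}->{1,2,3,4,5}; Y {1,2,3,4,5,6}->{2,3,4,5,6}
Constraint 2 (U < Y) on D(U)={1,2,3,4,5} D(Y)={2,3,4,5,6}: no change
Constraint 3 (Y != X) on D(Y)={2,3,4,5,6} D(X)={1,3,4,5,6}: no change
Constraint 4 (U + X = Y) on D(U)={1,2,3,4,5} D(X)={1,3,4,5,6} D(Y)={2,3,4,5,6}: X {1,3,4,5,6}->{1,3,4,5}
So after constraint 4: D(U) = {1,2,3,4,5}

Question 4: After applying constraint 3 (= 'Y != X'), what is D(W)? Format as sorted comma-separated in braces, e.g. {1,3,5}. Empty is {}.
Constraint 1 (W + U = Y) on D(W)={1,2,3,4,5,6} D(U)={1,2,3,4,5,6} D(Y)={1,2,3,4,5,6}: W {1,2,3,4,5,6}->{1,2,3,4,5}; U {1,2,3,4,5,6}->{1,2,3,4,5}; Y {1,2,3,4,5,6}->{2,3,4,5,6}
Constraint 2 (U < Y) on D(U)={1,2,3,4,5} D(Y)={2,3,4,5,6}: no change
Constraint 3 (Y != X) on D(Y)={2,3,4,5,6} D(X)={1,3,4,5,6}: no change
So after constraint 3: D(W) = {1,2,3,4,5}

Answer: {1,2,3,4,5}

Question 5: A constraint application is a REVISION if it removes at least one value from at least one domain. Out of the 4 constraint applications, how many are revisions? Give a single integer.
Constraint 1 (W + U = Y) on D(W)={1,2,3,4,5,6} D(U)={1,2,3,4,5,6} D(Y)={1,2,3,4,5,6}: W {1,2,3,4,5,6}->{1,2,3,4,5}; U {1,2,3,4,5,6}->{1,2,3,4,5}; Y {1,2,3,4,5,6}->{2,3,4,5,6} => REVISION
Constraint 2 (U < Y) on D(U)={1,2,3,4,5} D(Y)={2,3,4,5,6}: no change => not a revision
Constraint 3 (Y != X) on D(Y)={2,3,4,5,6} D(X)={1,3,4,5,6}: no change => not a revision
Constraint 4 (U + X = Y) on D(U)={1,2,3,4,5} D(X)={1,3,4,5,6} D(Y)={2,3,4,5,6}: X {1,3,4,5,6}->{1,3,4,5} => REVISION
Total revisions = 2

Answer: 2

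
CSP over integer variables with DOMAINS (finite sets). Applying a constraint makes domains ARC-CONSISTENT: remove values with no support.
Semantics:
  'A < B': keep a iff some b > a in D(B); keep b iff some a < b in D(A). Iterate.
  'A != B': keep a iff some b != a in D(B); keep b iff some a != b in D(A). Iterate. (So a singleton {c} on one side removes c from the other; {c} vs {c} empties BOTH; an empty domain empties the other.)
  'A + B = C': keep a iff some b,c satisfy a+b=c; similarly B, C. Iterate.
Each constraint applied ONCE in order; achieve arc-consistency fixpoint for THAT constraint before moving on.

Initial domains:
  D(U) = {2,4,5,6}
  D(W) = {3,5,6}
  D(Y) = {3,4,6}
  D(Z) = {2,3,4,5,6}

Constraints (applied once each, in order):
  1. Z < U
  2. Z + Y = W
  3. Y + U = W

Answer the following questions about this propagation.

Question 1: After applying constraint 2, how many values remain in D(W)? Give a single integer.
Answer: 2

Derivation:
Constraint 1 (Z < U) on D(Z)={2,3,4,5,6} D(U)={2,4,5,6}: Z {2,3,4,5,6}->{2,3,4,5}; U {2,4,5,6}->{4,5,6}
Constraint 2 (Z + Y = W) on D(Z)={2,3,4,5} D(Y)={3,4,6} D(W)={3,5,6}: Z {2,3,4,5}->{2,3}; Y {3,4,6}->{3,4}; W {3,5,6}->{5,6}
So after constraint 2: D(W)={5,6}, size = 2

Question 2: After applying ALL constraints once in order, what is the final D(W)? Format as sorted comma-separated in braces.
Answer: {}

Derivation:
Constraint 1 (Z < U) on D(Z)={2,3,4,5,6} D(U)={2,4,5,6}: Z {2,3,4,5,6}->{2,3,4,5}; U {2,4,5,6}->{4,5,6}
Constraint 2 (Z + Y = W) on D(Z)={2,3,4,5} D(Y)={3,4,6} D(W)={3,5,6}: Z {2,3,4,5}->{2,3}; Y {3,4,6}->{3,4}; W {3,5,6}->{5,6}
Constraint 3 (Y + U = W) on D(Y)={3,4} D(U)={4,5,6} D(W)={5,6}: Y {3,4}->{}; U {4,5,6}->{}; W {5,6}->{}
So after all 3 constraints: D(W) = {}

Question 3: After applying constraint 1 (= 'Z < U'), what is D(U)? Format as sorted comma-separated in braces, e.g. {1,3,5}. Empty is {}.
Answer: {4,5,6}

Derivation:
Constraint 1 (Z < U) on D(Z)={2,3,4,5,6} D(U)={2,4,5,6}: Z {2,3,4,5,6}->{2,3,4,5}; U {2,4,5,6}->{4,5,6}
So after constraint 1: D(U) = {4,5,6}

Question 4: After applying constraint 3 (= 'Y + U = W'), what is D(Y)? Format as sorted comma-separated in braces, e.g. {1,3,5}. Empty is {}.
Answer: {}

Derivation:
Constraint 1 (Z < U) on D(Z)={2,3,4,5,6} D(U)={2,4,5,6}: Z {2,3,4,5,6}->{2,3,4,5}; U {2,4,5,6}->{4,5,6}
Constraint 2 (Z + Y = W) on D(Z)={2,3,4,5} D(Y)={3,4,6} D(W)={3,5,6}: Z {2,3,4,5}->{2,3}; Y {3,4,6}->{3,4}; W {3,5,6}->{5,6}
Constraint 3 (Y + U = W) on D(Y)={3,4} D(U)={4,5,6} D(W)={5,6}: Y {3,4}->{}; U {4,5,6}->{}; W {5,6}->{}
So after constraint 3: D(Y) = {}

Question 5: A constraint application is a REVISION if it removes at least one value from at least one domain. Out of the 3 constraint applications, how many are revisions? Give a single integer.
Answer: 3

Derivation:
Constraint 1 (Z < U) on D(Z)={2,3,4,5,6} D(U)={2,4,5,6}: Z {2,3,4,5,6}->{2,3,4,5}; U {2,4,5,6}->{4,5,6} => REVISION
Constraint 2 (Z + Y = W) on D(Z)={2,3,4,5} D(Y)={3,4,6} D(W)={3,5,6}: Z {2,3,4,5}->{2,3}; Y {3,4,6}->{3,4}; W {3,5,6}->{5,6} => REVISION
Constraint 3 (Y + U = W) on D(Y)={3,4} D(U)={4,5,6} D(W)={5,6}: Y {3,4}->{}; U {4,5,6}->{}; W {5,6}->{} => REVISION
Total revisions = 3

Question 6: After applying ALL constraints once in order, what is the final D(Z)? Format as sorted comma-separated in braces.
Constraint 1 (Z < U) on D(Z)={2,3,4,5,6} D(U)={2,4,5,6}: Z {2,3,4,5,6}->{2,3,4,5}; U {2,4,5,6}->{4,5,6}
Constraint 2 (Z + Y = W) on D(Z)={2,3,4,5} D(Y)={3,4,6} D(W)={3,5,6}: Z {2,3,4,5}->{2,3}; Y {3,4,6}->{3,4}; W {3,5,6}->{5,6}
Constraint 3 (Y + U = W) on D(Y)={3,4} D(U)={4,5,6} D(W)={5,6}: Y {3,4}->{}; U {4,5,6}->{}; W {5,6}->{}
So after all 3 constraints: D(Z) = {2,3}

Answer: {2,3}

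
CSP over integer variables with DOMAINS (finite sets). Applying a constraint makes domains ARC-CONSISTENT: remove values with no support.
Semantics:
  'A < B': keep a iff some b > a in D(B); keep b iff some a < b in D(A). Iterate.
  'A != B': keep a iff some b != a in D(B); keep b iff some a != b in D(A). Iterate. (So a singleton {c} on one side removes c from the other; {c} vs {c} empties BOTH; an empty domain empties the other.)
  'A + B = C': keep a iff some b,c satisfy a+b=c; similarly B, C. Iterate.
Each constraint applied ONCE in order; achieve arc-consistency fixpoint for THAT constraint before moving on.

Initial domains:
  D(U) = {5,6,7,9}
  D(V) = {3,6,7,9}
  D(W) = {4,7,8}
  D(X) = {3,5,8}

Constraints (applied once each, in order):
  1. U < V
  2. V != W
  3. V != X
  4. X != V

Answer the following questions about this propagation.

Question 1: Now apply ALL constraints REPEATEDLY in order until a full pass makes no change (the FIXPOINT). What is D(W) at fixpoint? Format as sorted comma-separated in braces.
pass 0 (initial): D(W)={4,7,8}
pass 1: U {5,6,7,9}->{5,6,7}; V {3,6,7,9}->{6,7,9}
pass 2: no change
Fixpoint after 2 passes: D(W) = {4,7,8}

Answer: {4,7,8}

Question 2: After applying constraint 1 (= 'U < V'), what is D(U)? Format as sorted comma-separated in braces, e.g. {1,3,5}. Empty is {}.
Constraint 1 (U < V) on D(U)={5,6,7,9} D(V)={3,6,7,9}: U {5,6,7,9}->{5,6,7}; V {3,6,7,9}->{6,7,9}
So after constraint 1: D(U) = {5,6,7}

Answer: {5,6,7}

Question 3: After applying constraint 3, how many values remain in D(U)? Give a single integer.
Constraint 1 (U < V) on D(U)={5,6,7,9} D(V)={3,6,7,9}: U {5,6,7,9}->{5,6,7}; V {3,6,7,9}->{6,7,9}
Constraint 2 (V != W) on D(V)={6,7,9} D(W)={4,7,8}: no change
Constraint 3 (V != X) on D(V)={6,7,9} D(X)={3,5,8}: no change
So after constraint 3: D(U)={5,6,7}, size = 3

Answer: 3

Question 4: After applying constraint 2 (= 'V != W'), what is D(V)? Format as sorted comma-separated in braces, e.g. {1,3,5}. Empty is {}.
Answer: {6,7,9}

Derivation:
Constraint 1 (U < V) on D(U)={5,6,7,9} D(V)={3,6,7,9}: U {5,6,7,9}->{5,6,7}; V {3,6,7,9}->{6,7,9}
Constraint 2 (V != W) on D(V)={6,7,9} D(W)={4,7,8}: no change
So after constraint 2: D(V) = {6,7,9}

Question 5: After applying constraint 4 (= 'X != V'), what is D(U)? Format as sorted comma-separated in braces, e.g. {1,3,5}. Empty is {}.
Answer: {5,6,7}

Derivation:
Constraint 1 (U < V) on D(U)={5,6,7,9} D(V)={3,6,7,9}: U {5,6,7,9}->{5,6,7}; V {3,6,7,9}->{6,7,9}
Constraint 2 (V != W) on D(V)={6,7,9} D(W)={4,7,8}: no change
Constraint 3 (V != X) on D(V)={6,7,9} D(X)={3,5,8}: no change
Constraint 4 (X != V) on D(X)={3,5,8} D(V)={6,7,9}: no change
So after constraint 4: D(U) = {5,6,7}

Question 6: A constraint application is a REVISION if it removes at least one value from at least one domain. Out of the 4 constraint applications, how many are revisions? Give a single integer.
Constraint 1 (U < V) on D(U)={5,6,7,9} D(V)={3,6,7,9}: U {5,6,7,9}->{5,6,7}; V {3,6,7,9}->{6,7,9} => REVISION
Constraint 2 (V != W) on D(V)={6,7,9} D(W)={4,7,8}: no change => not a revision
Constraint 3 (V != X) on D(V)={6,7,9} D(X)={3,5,8}: no change => not a revision
Constraint 4 (X != V) on D(X)={3,5,8} D(V)={6,7,9}: no change => not a revision
Total revisions = 1

Answer: 1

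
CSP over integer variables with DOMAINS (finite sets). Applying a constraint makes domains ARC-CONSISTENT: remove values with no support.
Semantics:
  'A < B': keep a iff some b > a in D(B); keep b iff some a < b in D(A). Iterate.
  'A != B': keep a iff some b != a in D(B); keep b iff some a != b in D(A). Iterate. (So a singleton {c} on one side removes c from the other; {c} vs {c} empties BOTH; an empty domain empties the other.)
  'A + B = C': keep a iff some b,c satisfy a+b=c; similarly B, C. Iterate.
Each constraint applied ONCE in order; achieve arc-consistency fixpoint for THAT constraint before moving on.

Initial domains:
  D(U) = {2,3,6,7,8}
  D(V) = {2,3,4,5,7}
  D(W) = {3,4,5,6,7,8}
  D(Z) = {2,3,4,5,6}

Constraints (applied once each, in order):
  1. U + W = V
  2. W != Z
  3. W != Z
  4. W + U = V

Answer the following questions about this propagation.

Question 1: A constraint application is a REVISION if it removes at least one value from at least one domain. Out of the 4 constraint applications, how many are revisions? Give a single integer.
Answer: 1

Derivation:
Constraint 1 (U + W = V) on D(U)={2,3,6,7,8} D(W)={3,4,5,6,7,8} D(V)={2,3,4,5,7}: U {2,3,6,7,8}->{2,3}; W {3,4,5,6,7,8}->{3,4,5}; V {2,3,4,5,7}->{5,7} => REVISION
Constraint 2 (W != Z) on D(W)={3,4,5} D(Z)={2,3,4,5,6}: no change => not a revision
Constraint 3 (W != Z) on D(W)={3,4,5} D(Z)={2,3,4,5,6}: no change => not a revision
Constraint 4 (W + U = V) on D(W)={3,4,5} D(U)={2,3} D(V)={5,7}: no change => not a revision
Total revisions = 1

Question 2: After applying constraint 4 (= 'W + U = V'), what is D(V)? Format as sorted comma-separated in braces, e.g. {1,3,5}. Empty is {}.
Answer: {5,7}

Derivation:
Constraint 1 (U + W = V) on D(U)={2,3,6,7,8} D(W)={3,4,5,6,7,8} D(V)={2,3,4,5,7}: U {2,3,6,7,8}->{2,3}; W {3,4,5,6,7,8}->{3,4,5}; V {2,3,4,5,7}->{5,7}
Constraint 2 (W != Z) on D(W)={3,4,5} D(Z)={2,3,4,5,6}: no change
Constraint 3 (W != Z) on D(W)={3,4,5} D(Z)={2,3,4,5,6}: no change
Constraint 4 (W + U = V) on D(W)={3,4,5} D(U)={2,3} D(V)={5,7}: no change
So after constraint 4: D(V) = {5,7}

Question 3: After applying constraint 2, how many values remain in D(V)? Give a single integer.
Answer: 2

Derivation:
Constraint 1 (U + W = V) on D(U)={2,3,6,7,8} D(W)={3,4,5,6,7,8} D(V)={2,3,4,5,7}: U {2,3,6,7,8}->{2,3}; W {3,4,5,6,7,8}->{3,4,5}; V {2,3,4,5,7}->{5,7}
Constraint 2 (W != Z) on D(W)={3,4,5} D(Z)={2,3,4,5,6}: no change
So after constraint 2: D(V)={5,7}, size = 2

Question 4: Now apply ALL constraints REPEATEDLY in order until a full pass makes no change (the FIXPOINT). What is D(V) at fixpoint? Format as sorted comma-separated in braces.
Answer: {5,7}

Derivation:
pass 0 (initial): D(V)={2,3,4,5,7}
pass 1: U {2,3,6,7,8}->{2,3}; V {2,3,4,5,7}->{5,7}; W {3,4,5,6,7,8}->{3,4,5}
pass 2: no change
Fixpoint after 2 passes: D(V) = {5,7}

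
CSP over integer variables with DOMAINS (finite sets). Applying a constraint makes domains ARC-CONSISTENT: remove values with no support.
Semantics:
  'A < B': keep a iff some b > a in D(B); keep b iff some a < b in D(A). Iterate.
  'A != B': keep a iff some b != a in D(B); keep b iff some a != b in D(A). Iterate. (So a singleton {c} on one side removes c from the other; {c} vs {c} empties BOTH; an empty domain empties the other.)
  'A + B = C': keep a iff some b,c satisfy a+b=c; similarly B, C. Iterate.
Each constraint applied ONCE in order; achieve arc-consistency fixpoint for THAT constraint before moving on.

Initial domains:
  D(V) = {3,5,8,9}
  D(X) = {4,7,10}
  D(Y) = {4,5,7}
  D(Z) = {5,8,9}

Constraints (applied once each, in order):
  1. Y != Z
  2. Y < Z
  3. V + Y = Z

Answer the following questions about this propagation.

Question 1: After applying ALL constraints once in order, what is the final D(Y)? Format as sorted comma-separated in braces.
Answer: {4,5}

Derivation:
Constraint 1 (Y != Z) on D(Y)={4,5,7} D(Z)={5,8,9}: no change
Constraint 2 (Y < Z) on D(Y)={4,5,7} D(Z)={5,8,9}: no change
Constraint 3 (V + Y = Z) on D(V)={3,5,8,9} D(Y)={4,5,7} D(Z)={5,8,9}: V {3,5,8,9}->{3,5}; Y {4,5,7}->{4,5}; Z {5,8,9}->{8,9}
So after all 3 constraints: D(Y) = {4,5}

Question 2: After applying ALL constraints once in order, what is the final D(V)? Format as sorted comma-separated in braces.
Constraint 1 (Y != Z) on D(Y)={4,5,7} D(Z)={5,8,9}: no change
Constraint 2 (Y < Z) on D(Y)={4,5,7} D(Z)={5,8,9}: no change
Constraint 3 (V + Y = Z) on D(V)={3,5,8,9} D(Y)={4,5,7} D(Z)={5,8,9}: V {3,5,8,9}->{3,5}; Y {4,5,7}->{4,5}; Z {5,8,9}->{8,9}
So after all 3 constraints: D(V) = {3,5}

Answer: {3,5}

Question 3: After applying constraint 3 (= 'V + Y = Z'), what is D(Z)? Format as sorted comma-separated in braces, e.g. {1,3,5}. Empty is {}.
Constraint 1 (Y != Z) on D(Y)={4,5,7} D(Z)={5,8,9}: no change
Constraint 2 (Y < Z) on D(Y)={4,5,7} D(Z)={5,8,9}: no change
Constraint 3 (V + Y = Z) on D(V)={3,5,8,9} D(Y)={4,5,7} D(Z)={5,8,9}: V {3,5,8,9}->{3,5}; Y {4,5,7}->{4,5}; Z {5,8,9}->{8,9}
So after constraint 3: D(Z) = {8,9}

Answer: {8,9}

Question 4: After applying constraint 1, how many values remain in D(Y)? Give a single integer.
Constraint 1 (Y != Z) on D(Y)={4,5,7} D(Z)={5,8,9}: no change
So after constraint 1: D(Y)={4,5,7}, size = 3

Answer: 3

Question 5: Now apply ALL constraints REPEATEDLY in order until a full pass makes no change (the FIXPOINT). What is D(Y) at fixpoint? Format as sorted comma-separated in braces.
pass 0 (initial): D(Y)={4,5,7}
pass 1: V {3,5,8,9}->{3,5}; Y {4,5,7}->{4,5}; Z {5,8,9}->{8,9}
pass 2: no change
Fixpoint after 2 passes: D(Y) = {4,5}

Answer: {4,5}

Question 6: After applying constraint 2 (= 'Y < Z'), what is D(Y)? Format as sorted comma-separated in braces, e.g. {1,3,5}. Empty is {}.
Answer: {4,5,7}

Derivation:
Constraint 1 (Y != Z) on D(Y)={4,5,7} D(Z)={5,8,9}: no change
Constraint 2 (Y < Z) on D(Y)={4,5,7} D(Z)={5,8,9}: no change
So after constraint 2: D(Y) = {4,5,7}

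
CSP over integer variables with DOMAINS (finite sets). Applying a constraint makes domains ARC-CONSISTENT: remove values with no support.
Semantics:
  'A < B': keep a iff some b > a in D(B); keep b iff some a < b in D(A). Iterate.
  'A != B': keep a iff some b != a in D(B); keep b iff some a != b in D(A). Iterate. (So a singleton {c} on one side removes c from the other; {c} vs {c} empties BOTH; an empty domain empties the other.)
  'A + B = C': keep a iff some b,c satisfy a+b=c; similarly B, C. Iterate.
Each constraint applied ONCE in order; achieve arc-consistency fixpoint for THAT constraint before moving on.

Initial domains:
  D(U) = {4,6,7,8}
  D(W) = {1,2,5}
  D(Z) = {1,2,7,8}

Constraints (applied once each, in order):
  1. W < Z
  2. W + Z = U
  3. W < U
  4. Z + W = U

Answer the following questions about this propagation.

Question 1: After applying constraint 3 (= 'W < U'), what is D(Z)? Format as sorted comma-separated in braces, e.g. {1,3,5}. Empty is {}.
Constraint 1 (W < Z) on D(W)={1,2,5} D(Z)={1,2,7,8}: Z {1,2,7,8}->{2,7,8}
Constraint 2 (W + Z = U) on D(W)={1,2,5} D(Z)={2,7,8} D(U)={4,6,7,8}: Z {2,7,8}->{2,7}; U {4,6,7,8}->{4,7,8}
Constraint 3 (W < U) on D(W)={1,2,5} D(U)={4,7,8}: no change
So after constraint 3: D(Z) = {2,7}

Answer: {2,7}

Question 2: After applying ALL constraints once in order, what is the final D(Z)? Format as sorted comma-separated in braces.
Answer: {2,7}

Derivation:
Constraint 1 (W < Z) on D(W)={1,2,5} D(Z)={1,2,7,8}: Z {1,2,7,8}->{2,7,8}
Constraint 2 (W + Z = U) on D(W)={1,2,5} D(Z)={2,7,8} D(U)={4,6,7,8}: Z {2,7,8}->{2,7}; U {4,6,7,8}->{4,7,8}
Constraint 3 (W < U) on D(W)={1,2,5} D(U)={4,7,8}: no change
Constraint 4 (Z + W = U) on D(Z)={2,7} D(W)={1,2,5} D(U)={4,7,8}: no change
So after all 4 constraints: D(Z) = {2,7}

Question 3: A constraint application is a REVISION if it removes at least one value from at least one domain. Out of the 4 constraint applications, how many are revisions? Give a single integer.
Answer: 2

Derivation:
Constraint 1 (W < Z) on D(W)={1,2,5} D(Z)={1,2,7,8}: Z {1,2,7,8}->{2,7,8} => REVISION
Constraint 2 (W + Z = U) on D(W)={1,2,5} D(Z)={2,7,8} D(U)={4,6,7,8}: Z {2,7,8}->{2,7}; U {4,6,7,8}->{4,7,8} => REVISION
Constraint 3 (W < U) on D(W)={1,2,5} D(U)={4,7,8}: no change => not a revision
Constraint 4 (Z + W = U) on D(Z)={2,7} D(W)={1,2,5} D(U)={4,7,8}: no change => not a revision
Total revisions = 2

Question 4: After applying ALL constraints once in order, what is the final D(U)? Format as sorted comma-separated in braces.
Answer: {4,7,8}

Derivation:
Constraint 1 (W < Z) on D(W)={1,2,5} D(Z)={1,2,7,8}: Z {1,2,7,8}->{2,7,8}
Constraint 2 (W + Z = U) on D(W)={1,2,5} D(Z)={2,7,8} D(U)={4,6,7,8}: Z {2,7,8}->{2,7}; U {4,6,7,8}->{4,7,8}
Constraint 3 (W < U) on D(W)={1,2,5} D(U)={4,7,8}: no change
Constraint 4 (Z + W = U) on D(Z)={2,7} D(W)={1,2,5} D(U)={4,7,8}: no change
So after all 4 constraints: D(U) = {4,7,8}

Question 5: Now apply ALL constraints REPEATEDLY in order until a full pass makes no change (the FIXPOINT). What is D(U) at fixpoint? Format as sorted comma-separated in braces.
pass 0 (initial): D(U)={4,6,7,8}
pass 1: U {4,6,7,8}->{4,7,8}; Z {1,2,7,8}->{2,7}
pass 2: no change
Fixpoint after 2 passes: D(U) = {4,7,8}

Answer: {4,7,8}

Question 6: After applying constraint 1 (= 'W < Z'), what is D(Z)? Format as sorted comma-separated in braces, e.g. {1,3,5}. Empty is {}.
Answer: {2,7,8}

Derivation:
Constraint 1 (W < Z) on D(W)={1,2,5} D(Z)={1,2,7,8}: Z {1,2,7,8}->{2,7,8}
So after constraint 1: D(Z) = {2,7,8}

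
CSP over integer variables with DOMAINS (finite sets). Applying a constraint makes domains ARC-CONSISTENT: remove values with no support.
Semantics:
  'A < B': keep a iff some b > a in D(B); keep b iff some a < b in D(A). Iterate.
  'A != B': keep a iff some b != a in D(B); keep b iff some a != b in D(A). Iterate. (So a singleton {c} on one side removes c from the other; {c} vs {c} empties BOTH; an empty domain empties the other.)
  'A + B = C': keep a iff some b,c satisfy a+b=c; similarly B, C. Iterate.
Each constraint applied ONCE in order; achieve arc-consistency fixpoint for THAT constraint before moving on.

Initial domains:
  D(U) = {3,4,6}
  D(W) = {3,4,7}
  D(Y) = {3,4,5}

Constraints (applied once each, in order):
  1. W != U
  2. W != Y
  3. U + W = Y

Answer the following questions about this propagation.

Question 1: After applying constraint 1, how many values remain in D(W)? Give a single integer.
Constraint 1 (W != U) on D(W)={3,4,7} D(U)={3,4,6}: no change
So after constraint 1: D(W)={3,4,7}, size = 3

Answer: 3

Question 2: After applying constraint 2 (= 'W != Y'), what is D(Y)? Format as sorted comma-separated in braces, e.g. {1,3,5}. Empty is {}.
Answer: {3,4,5}

Derivation:
Constraint 1 (W != U) on D(W)={3,4,7} D(U)={3,4,6}: no change
Constraint 2 (W != Y) on D(W)={3,4,7} D(Y)={3,4,5}: no change
So after constraint 2: D(Y) = {3,4,5}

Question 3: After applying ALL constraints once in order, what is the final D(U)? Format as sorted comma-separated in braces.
Constraint 1 (W != U) on D(W)={3,4,7} D(U)={3,4,6}: no change
Constraint 2 (W != Y) on D(W)={3,4,7} D(Y)={3,4,5}: no change
Constraint 3 (U + W = Y) on D(U)={3,4,6} D(W)={3,4,7} D(Y)={3,4,5}: U {3,4,6}->{}; W {3,4,7}->{}; Y {3,4,5}->{}
So after all 3 constraints: D(U) = {}

Answer: {}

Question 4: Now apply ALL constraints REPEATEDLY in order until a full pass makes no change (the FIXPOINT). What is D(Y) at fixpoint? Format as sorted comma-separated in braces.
pass 0 (initial): D(Y)={3,4,5}
pass 1: U {3,4,6}->{}; W {3,4,7}->{}; Y {3,4,5}->{}
pass 2: no change
Fixpoint after 2 passes: D(Y) = {}

Answer: {}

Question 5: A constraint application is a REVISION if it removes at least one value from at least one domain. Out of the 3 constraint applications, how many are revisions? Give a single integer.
Answer: 1

Derivation:
Constraint 1 (W != U) on D(W)={3,4,7} D(U)={3,4,6}: no change => not a revision
Constraint 2 (W != Y) on D(W)={3,4,7} D(Y)={3,4,5}: no change => not a revision
Constraint 3 (U + W = Y) on D(U)={3,4,6} D(W)={3,4,7} D(Y)={3,4,5}: U {3,4,6}->{}; W {3,4,7}->{}; Y {3,4,5}->{} => REVISION
Total revisions = 1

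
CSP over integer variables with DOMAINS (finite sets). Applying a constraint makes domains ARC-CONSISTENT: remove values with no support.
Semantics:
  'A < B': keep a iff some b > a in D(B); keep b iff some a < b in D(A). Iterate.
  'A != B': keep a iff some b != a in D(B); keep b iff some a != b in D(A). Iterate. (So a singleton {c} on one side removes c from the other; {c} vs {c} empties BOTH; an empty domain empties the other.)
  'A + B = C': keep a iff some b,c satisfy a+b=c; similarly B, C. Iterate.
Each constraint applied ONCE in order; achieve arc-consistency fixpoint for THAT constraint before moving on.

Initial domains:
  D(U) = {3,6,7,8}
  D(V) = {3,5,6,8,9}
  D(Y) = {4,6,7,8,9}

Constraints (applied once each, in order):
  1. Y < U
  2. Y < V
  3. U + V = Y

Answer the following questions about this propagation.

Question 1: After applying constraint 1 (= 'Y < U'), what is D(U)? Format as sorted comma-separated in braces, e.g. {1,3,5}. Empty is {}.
Constraint 1 (Y < U) on D(Y)={4,6,7,8,9} D(U)={3,6,7,8}: Y {4,6,7,8,9}->{4,6,7}; U {3,6,7,8}->{6,7,8}
So after constraint 1: D(U) = {6,7,8}

Answer: {6,7,8}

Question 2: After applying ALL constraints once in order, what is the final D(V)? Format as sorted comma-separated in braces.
Constraint 1 (Y < U) on D(Y)={4,6,7,8,9} D(U)={3,6,7,8}: Y {4,6,7,8,9}->{4,6,7}; U {3,6,7,8}->{6,7,8}
Constraint 2 (Y < V) on D(Y)={4,6,7} D(V)={3,5,6,8,9}: V {3,5,6,8,9}->{5,6,8,9}
Constraint 3 (U + V = Y) on D(U)={6,7,8} D(V)={5,6,8,9} D(Y)={4,6,7}: U {6,7,8}->{}; V {5,6,8,9}->{}; Y {4,6,7}->{}
So after all 3 constraints: D(V) = {}

Answer: {}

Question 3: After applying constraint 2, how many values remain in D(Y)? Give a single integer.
Constraint 1 (Y < U) on D(Y)={4,6,7,8,9} D(U)={3,6,7,8}: Y {4,6,7,8,9}->{4,6,7}; U {3,6,7,8}->{6,7,8}
Constraint 2 (Y < V) on D(Y)={4,6,7} D(V)={3,5,6,8,9}: V {3,5,6,8,9}->{5,6,8,9}
So after constraint 2: D(Y)={4,6,7}, size = 3

Answer: 3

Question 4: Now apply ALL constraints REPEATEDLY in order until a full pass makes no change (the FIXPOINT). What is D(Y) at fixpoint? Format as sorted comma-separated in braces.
pass 0 (initial): D(Y)={4,6,7,8,9}
pass 1: U {3,6,7,8}->{}; V {3,5,6,8,9}->{}; Y {4,6,7,8,9}->{}
pass 2: no change
Fixpoint after 2 passes: D(Y) = {}

Answer: {}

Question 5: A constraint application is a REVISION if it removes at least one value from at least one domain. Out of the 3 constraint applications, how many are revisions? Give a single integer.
Answer: 3

Derivation:
Constraint 1 (Y < U) on D(Y)={4,6,7,8,9} D(U)={3,6,7,8}: Y {4,6,7,8,9}->{4,6,7}; U {3,6,7,8}->{6,7,8} => REVISION
Constraint 2 (Y < V) on D(Y)={4,6,7} D(V)={3,5,6,8,9}: V {3,5,6,8,9}->{5,6,8,9} => REVISION
Constraint 3 (U + V = Y) on D(U)={6,7,8} D(V)={5,6,8,9} D(Y)={4,6,7}: U {6,7,8}->{}; V {5,6,8,9}->{}; Y {4,6,7}->{} => REVISION
Total revisions = 3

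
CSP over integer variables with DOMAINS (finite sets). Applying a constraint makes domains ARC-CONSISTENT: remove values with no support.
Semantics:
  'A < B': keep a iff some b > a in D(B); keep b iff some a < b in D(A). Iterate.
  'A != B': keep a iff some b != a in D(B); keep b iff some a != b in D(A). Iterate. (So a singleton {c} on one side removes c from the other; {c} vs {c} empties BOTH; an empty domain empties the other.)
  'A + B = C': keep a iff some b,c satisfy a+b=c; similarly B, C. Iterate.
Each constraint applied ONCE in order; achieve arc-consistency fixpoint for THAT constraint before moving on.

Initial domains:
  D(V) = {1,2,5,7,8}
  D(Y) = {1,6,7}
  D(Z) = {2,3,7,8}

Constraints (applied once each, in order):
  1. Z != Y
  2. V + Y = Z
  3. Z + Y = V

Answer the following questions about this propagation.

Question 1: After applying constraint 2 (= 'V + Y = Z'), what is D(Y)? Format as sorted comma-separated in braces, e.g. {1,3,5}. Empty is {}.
Answer: {1,6,7}

Derivation:
Constraint 1 (Z != Y) on D(Z)={2,3,7,8} D(Y)={1,6,7}: no change
Constraint 2 (V + Y = Z) on D(V)={1,2,5,7,8} D(Y)={1,6,7} D(Z)={2,3,7,8}: V {1,2,5,7,8}->{1,2,7}
So after constraint 2: D(Y) = {1,6,7}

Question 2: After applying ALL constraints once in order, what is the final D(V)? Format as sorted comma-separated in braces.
Answer: {}

Derivation:
Constraint 1 (Z != Y) on D(Z)={2,3,7,8} D(Y)={1,6,7}: no change
Constraint 2 (V + Y = Z) on D(V)={1,2,5,7,8} D(Y)={1,6,7} D(Z)={2,3,7,8}: V {1,2,5,7,8}->{1,2,7}
Constraint 3 (Z + Y = V) on D(Z)={2,3,7,8} D(Y)={1,6,7} D(V)={1,2,7}: Z {2,3,7,8}->{}; Y {1,6,7}->{}; V {1,2,7}->{}
So after all 3 constraints: D(V) = {}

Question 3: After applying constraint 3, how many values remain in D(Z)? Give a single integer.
Answer: 0

Derivation:
Constraint 1 (Z != Y) on D(Z)={2,3,7,8} D(Y)={1,6,7}: no change
Constraint 2 (V + Y = Z) on D(V)={1,2,5,7,8} D(Y)={1,6,7} D(Z)={2,3,7,8}: V {1,2,5,7,8}->{1,2,7}
Constraint 3 (Z + Y = V) on D(Z)={2,3,7,8} D(Y)={1,6,7} D(V)={1,2,7}: Z {2,3,7,8}->{}; Y {1,6,7}->{}; V {1,2,7}->{}
So after constraint 3: D(Z)={}, size = 0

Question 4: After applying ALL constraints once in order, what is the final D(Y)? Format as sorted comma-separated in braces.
Constraint 1 (Z != Y) on D(Z)={2,3,7,8} D(Y)={1,6,7}: no change
Constraint 2 (V + Y = Z) on D(V)={1,2,5,7,8} D(Y)={1,6,7} D(Z)={2,3,7,8}: V {1,2,5,7,8}->{1,2,7}
Constraint 3 (Z + Y = V) on D(Z)={2,3,7,8} D(Y)={1,6,7} D(V)={1,2,7}: Z {2,3,7,8}->{}; Y {1,6,7}->{}; V {1,2,7}->{}
So after all 3 constraints: D(Y) = {}

Answer: {}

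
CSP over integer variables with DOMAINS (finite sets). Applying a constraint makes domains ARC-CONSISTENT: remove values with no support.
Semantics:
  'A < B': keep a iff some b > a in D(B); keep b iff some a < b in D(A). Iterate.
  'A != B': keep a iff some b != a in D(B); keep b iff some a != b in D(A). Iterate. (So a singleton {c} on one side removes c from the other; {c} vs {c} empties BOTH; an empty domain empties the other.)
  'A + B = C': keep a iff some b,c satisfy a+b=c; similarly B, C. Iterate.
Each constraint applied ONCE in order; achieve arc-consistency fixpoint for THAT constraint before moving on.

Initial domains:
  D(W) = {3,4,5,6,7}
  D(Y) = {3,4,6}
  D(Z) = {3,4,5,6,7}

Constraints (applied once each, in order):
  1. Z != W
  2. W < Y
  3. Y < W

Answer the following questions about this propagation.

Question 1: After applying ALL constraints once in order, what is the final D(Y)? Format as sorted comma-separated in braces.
Constraint 1 (Z != W) on D(Z)={3,4,5,6,7} D(W)={3,4,5,6,7}: no change
Constraint 2 (W < Y) on D(W)={3,4,5,6,7} D(Y)={3,4,6}: W {3,4,5,6,7}->{3,4,5}; Y {3,4,6}->{4,6}
Constraint 3 (Y < W) on D(Y)={4,6} D(W)={3,4,5}: Y {4,6}->{4}; W {3,4,5}->{5}
So after all 3 constraints: D(Y) = {4}

Answer: {4}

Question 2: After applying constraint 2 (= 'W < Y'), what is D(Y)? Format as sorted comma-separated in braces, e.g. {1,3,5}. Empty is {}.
Answer: {4,6}

Derivation:
Constraint 1 (Z != W) on D(Z)={3,4,5,6,7} D(W)={3,4,5,6,7}: no change
Constraint 2 (W < Y) on D(W)={3,4,5,6,7} D(Y)={3,4,6}: W {3,4,5,6,7}->{3,4,5}; Y {3,4,6}->{4,6}
So after constraint 2: D(Y) = {4,6}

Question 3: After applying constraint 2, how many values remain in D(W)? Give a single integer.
Constraint 1 (Z != W) on D(Z)={3,4,5,6,7} D(W)={3,4,5,6,7}: no change
Constraint 2 (W < Y) on D(W)={3,4,5,6,7} D(Y)={3,4,6}: W {3,4,5,6,7}->{3,4,5}; Y {3,4,6}->{4,6}
So after constraint 2: D(W)={3,4,5}, size = 3

Answer: 3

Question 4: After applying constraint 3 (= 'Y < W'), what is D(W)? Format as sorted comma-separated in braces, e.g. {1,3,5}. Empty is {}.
Constraint 1 (Z != W) on D(Z)={3,4,5,6,7} D(W)={3,4,5,6,7}: no change
Constraint 2 (W < Y) on D(W)={3,4,5,6,7} D(Y)={3,4,6}: W {3,4,5,6,7}->{3,4,5}; Y {3,4,6}->{4,6}
Constraint 3 (Y < W) on D(Y)={4,6} D(W)={3,4,5}: Y {4,6}->{4}; W {3,4,5}->{5}
So after constraint 3: D(W) = {5}

Answer: {5}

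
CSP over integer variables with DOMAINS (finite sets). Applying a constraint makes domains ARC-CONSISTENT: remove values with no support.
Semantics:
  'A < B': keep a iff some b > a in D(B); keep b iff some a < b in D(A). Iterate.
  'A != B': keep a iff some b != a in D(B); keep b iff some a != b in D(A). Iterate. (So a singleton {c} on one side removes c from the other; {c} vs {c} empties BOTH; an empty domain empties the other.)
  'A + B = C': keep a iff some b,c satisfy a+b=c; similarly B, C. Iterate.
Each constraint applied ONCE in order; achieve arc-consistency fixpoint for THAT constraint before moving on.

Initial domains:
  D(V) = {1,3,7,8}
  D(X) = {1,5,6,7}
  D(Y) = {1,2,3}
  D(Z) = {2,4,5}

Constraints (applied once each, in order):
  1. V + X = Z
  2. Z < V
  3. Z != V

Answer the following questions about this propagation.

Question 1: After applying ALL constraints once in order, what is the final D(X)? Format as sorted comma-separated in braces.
Constraint 1 (V + X = Z) on D(V)={1,3,7,8} D(X)={1,5,6,7} D(Z)={2,4,5}: V {1,3,7,8}->{1,3}; X {1,5,6,7}->{1}; Z {2,4,5}->{2,4}
Constraint 2 (Z < V) on D(Z)={2,4} D(V)={1,3}: Z {2,4}->{2}; V {1,3}->{3}
Constraint 3 (Z != V) on D(Z)={2} D(V)={3}: no change
So after all 3 constraints: D(X) = {1}

Answer: {1}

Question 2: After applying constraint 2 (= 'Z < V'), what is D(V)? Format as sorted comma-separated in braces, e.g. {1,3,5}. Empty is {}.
Constraint 1 (V + X = Z) on D(V)={1,3,7,8} D(X)={1,5,6,7} D(Z)={2,4,5}: V {1,3,7,8}->{1,3}; X {1,5,6,7}->{1}; Z {2,4,5}->{2,4}
Constraint 2 (Z < V) on D(Z)={2,4} D(V)={1,3}: Z {2,4}->{2}; V {1,3}->{3}
So after constraint 2: D(V) = {3}

Answer: {3}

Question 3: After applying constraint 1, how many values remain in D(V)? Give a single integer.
Constraint 1 (V + X = Z) on D(V)={1,3,7,8} D(X)={1,5,6,7} D(Z)={2,4,5}: V {1,3,7,8}->{1,3}; X {1,5,6,7}->{1}; Z {2,4,5}->{2,4}
So after constraint 1: D(V)={1,3}, size = 2

Answer: 2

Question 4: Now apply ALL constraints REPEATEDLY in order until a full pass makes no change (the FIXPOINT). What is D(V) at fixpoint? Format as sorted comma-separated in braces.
Answer: {}

Derivation:
pass 0 (initial): D(V)={1,3,7,8}
pass 1: V {1,3,7,8}->{3}; X {1,5,6,7}->{1}; Z {2,4,5}->{2}
pass 2: V {3}->{}; X {1}->{}; Z {2}->{}
pass 3: no change
Fixpoint after 3 passes: D(V) = {}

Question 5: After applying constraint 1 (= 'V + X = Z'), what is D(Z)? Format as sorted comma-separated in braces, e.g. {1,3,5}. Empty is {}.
Constraint 1 (V + X = Z) on D(V)={1,3,7,8} D(X)={1,5,6,7} D(Z)={2,4,5}: V {1,3,7,8}->{1,3}; X {1,5,6,7}->{1}; Z {2,4,5}->{2,4}
So after constraint 1: D(Z) = {2,4}

Answer: {2,4}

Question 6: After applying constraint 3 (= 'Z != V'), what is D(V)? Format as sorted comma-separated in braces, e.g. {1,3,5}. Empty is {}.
Answer: {3}

Derivation:
Constraint 1 (V + X = Z) on D(V)={1,3,7,8} D(X)={1,5,6,7} D(Z)={2,4,5}: V {1,3,7,8}->{1,3}; X {1,5,6,7}->{1}; Z {2,4,5}->{2,4}
Constraint 2 (Z < V) on D(Z)={2,4} D(V)={1,3}: Z {2,4}->{2}; V {1,3}->{3}
Constraint 3 (Z != V) on D(Z)={2} D(V)={3}: no change
So after constraint 3: D(V) = {3}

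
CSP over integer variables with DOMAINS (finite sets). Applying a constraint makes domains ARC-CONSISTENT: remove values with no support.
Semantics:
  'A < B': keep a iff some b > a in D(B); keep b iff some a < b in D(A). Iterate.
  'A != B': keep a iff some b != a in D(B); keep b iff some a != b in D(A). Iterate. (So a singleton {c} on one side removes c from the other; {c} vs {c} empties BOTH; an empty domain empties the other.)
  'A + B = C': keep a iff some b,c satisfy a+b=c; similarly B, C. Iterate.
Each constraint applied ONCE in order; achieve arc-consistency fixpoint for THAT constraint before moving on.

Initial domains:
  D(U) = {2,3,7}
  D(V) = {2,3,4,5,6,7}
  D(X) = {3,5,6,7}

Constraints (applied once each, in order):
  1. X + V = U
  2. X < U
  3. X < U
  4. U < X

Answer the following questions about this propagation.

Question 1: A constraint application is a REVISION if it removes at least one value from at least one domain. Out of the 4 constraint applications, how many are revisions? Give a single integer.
Constraint 1 (X + V = U) on D(X)={3,5,6,7} D(V)={2,3,4,5,6,7} D(U)={2,3,7}: X {3,5,6,7}->{3,5}; V {2,3,4,5,6,7}->{2,4}; U {2,3,7}->{7} => REVISION
Constraint 2 (X < U) on D(X)={3,5} D(U)={7}: no change => not a revision
Constraint 3 (X < U) on D(X)={3,5} D(U)={7}: no change => not a revision
Constraint 4 (U < X) on D(U)={7} D(X)={3,5}: U {7}->{}; X {3,5}->{} => REVISION
Total revisions = 2

Answer: 2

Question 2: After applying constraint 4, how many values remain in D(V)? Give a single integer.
Constraint 1 (X + V = U) on D(X)={3,5,6,7} D(V)={2,3,4,5,6,7} D(U)={2,3,7}: X {3,5,6,7}->{3,5}; V {2,3,4,5,6,7}->{2,4}; U {2,3,7}->{7}
Constraint 2 (X < U) on D(X)={3,5} D(U)={7}: no change
Constraint 3 (X < U) on D(X)={3,5} D(U)={7}: no change
Constraint 4 (U < X) on D(U)={7} D(X)={3,5}: U {7}->{}; X {3,5}->{}
So after constraint 4: D(V)={2,4}, size = 2

Answer: 2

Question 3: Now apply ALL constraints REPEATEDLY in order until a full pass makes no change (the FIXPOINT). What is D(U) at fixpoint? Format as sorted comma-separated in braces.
Answer: {}

Derivation:
pass 0 (initial): D(U)={2,3,7}
pass 1: U {2,3,7}->{}; V {2,3,4,5,6,7}->{2,4}; X {3,5,6,7}->{}
pass 2: V {2,4}->{}
pass 3: no change
Fixpoint after 3 passes: D(U) = {}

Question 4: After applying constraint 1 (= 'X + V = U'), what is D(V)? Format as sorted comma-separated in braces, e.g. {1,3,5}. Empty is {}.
Answer: {2,4}

Derivation:
Constraint 1 (X + V = U) on D(X)={3,5,6,7} D(V)={2,3,4,5,6,7} D(U)={2,3,7}: X {3,5,6,7}->{3,5}; V {2,3,4,5,6,7}->{2,4}; U {2,3,7}->{7}
So after constraint 1: D(V) = {2,4}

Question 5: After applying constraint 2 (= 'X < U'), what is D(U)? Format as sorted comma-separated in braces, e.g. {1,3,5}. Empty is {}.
Answer: {7}

Derivation:
Constraint 1 (X + V = U) on D(X)={3,5,6,7} D(V)={2,3,4,5,6,7} D(U)={2,3,7}: X {3,5,6,7}->{3,5}; V {2,3,4,5,6,7}->{2,4}; U {2,3,7}->{7}
Constraint 2 (X < U) on D(X)={3,5} D(U)={7}: no change
So after constraint 2: D(U) = {7}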